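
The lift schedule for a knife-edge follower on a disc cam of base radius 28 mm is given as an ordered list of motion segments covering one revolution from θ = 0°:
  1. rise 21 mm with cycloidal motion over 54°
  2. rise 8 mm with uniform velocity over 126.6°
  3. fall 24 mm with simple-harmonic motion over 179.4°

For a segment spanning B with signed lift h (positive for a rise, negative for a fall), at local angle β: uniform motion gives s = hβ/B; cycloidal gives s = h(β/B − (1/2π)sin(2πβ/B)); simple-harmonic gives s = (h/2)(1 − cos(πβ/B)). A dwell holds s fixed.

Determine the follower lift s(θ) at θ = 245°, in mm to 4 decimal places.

seg 1 [0°–54°] cycloidal, h=21: full span → s += 21 → s = 21.0000
seg 2 [54°–180.6°] uniform, h=8: full span → s += 8 → s = 29.0000
seg 3 [180.6°–360°] simple-harmonic, h=-24: θ=245° here. β=64.4, B=179.4. -24/2·(1 − cos(π·0.3590)) = -6.8557 → s = 22.1443

22.1443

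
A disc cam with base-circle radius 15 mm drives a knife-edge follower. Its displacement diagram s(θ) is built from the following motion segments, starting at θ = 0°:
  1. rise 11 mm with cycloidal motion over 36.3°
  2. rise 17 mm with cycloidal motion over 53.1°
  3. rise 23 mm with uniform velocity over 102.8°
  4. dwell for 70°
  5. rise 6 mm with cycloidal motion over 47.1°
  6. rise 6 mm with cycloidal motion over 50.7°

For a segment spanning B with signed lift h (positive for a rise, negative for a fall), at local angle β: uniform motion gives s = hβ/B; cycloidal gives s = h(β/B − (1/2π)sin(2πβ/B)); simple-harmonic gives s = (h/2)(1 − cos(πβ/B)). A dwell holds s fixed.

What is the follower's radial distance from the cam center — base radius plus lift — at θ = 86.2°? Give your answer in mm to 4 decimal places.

seg 1 [0°–36.3°] cycloidal, h=11: full span → s += 11 → s = 11.0000
seg 2 [36.3°–89.4°] cycloidal, h=17: θ=86.2° here. β=49.9, B=53.1. 17·(0.9397 − sin(2π·0.9397)/(2π)) = 16.9757 → s = 27.9757
radial distance = base radius + s = 15 + 27.9757 = 42.9757

42.9757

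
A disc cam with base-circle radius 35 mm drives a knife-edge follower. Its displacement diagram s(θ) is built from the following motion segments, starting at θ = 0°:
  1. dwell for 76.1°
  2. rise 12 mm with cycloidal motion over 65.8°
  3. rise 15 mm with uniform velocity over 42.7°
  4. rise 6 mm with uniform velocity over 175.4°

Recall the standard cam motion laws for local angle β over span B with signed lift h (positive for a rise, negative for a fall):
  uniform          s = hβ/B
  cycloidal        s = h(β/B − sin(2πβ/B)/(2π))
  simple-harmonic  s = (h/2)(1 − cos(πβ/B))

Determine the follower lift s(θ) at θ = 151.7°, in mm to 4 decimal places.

seg 1 [0°–76.1°] dwell: s stays 0.0000
seg 2 [76.1°–141.9°] cycloidal, h=12: full span → s += 12 → s = 12.0000
seg 3 [141.9°–184.6°] uniform, h=15: θ=151.7° here. β=9.8, B=42.7. 15·9.8/42.7 = 3.4426 → s = 15.4426

15.4426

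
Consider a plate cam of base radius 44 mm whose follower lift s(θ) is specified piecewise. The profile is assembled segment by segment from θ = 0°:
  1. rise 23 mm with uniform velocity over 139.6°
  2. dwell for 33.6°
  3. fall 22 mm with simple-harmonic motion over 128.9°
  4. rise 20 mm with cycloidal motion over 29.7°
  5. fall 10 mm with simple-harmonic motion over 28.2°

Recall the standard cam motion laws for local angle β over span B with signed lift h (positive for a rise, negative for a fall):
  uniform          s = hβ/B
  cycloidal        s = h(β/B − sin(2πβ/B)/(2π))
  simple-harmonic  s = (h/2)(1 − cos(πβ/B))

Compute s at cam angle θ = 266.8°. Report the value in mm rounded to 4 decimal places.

seg 1 [0°–139.6°] uniform, h=23: full span → s += 23 → s = 23.0000
seg 2 [139.6°–173.2°] dwell: s stays 23.0000
seg 3 [173.2°–302.1°] simple-harmonic, h=-22: θ=266.8° here. β=93.6, B=128.9. -22/2·(1 − cos(π·0.7261)) = -18.1740 → s = 4.8260

4.8260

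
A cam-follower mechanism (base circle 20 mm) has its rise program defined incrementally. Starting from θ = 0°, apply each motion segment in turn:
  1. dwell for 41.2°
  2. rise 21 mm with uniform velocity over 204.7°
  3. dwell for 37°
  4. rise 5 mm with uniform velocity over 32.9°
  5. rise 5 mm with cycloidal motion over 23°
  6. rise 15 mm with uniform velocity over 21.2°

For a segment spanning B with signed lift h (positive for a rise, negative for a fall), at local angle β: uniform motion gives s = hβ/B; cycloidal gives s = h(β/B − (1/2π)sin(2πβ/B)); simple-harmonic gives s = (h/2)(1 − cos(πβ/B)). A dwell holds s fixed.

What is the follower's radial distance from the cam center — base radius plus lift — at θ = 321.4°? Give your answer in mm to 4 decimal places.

seg 1 [0°–41.2°] dwell: s stays 0.0000
seg 2 [41.2°–245.9°] uniform, h=21: full span → s += 21 → s = 21.0000
seg 3 [245.9°–282.9°] dwell: s stays 21.0000
seg 4 [282.9°–315.8°] uniform, h=5: full span → s += 5 → s = 26.0000
seg 5 [315.8°–338.8°] cycloidal, h=5: θ=321.4° here. β=5.6, B=23. 5·(0.2435 − sin(2π·0.2435)/(2π)) = 0.4223 → s = 26.4223
radial distance = base radius + s = 20 + 26.4223 = 46.4223

46.4223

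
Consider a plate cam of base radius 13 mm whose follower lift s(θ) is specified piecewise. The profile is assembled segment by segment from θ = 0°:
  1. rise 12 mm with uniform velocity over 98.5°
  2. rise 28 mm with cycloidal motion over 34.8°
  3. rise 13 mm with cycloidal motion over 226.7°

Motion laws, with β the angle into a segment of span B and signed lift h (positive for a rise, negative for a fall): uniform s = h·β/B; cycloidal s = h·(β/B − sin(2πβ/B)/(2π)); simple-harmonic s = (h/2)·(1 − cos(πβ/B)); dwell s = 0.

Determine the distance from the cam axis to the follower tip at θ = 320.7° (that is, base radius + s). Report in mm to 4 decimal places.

seg 1 [0°–98.5°] uniform, h=12: full span → s += 12 → s = 12.0000
seg 2 [98.5°–133.3°] cycloidal, h=28: full span → s += 28 → s = 40.0000
seg 3 [133.3°–360°] cycloidal, h=13: θ=320.7° here. β=187.4, B=226.7. 13·(0.8266 − sin(2π·0.8266)/(2π)) = 12.5801 → s = 52.5801
radial distance = base radius + s = 13 + 52.5801 = 65.5801

65.5801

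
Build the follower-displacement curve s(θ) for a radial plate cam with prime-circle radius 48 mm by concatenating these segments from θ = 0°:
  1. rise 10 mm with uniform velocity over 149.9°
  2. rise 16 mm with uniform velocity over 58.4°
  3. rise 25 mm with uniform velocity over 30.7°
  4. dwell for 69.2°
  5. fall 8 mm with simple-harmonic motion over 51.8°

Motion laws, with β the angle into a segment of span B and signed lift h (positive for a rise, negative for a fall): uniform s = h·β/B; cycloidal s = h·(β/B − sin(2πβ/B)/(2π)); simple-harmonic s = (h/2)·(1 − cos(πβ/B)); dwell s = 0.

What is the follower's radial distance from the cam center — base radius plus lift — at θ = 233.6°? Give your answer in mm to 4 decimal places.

seg 1 [0°–149.9°] uniform, h=10: full span → s += 10 → s = 10.0000
seg 2 [149.9°–208.3°] uniform, h=16: full span → s += 16 → s = 26.0000
seg 3 [208.3°–239°] uniform, h=25: θ=233.6° here. β=25.3, B=30.7. 25·25.3/30.7 = 20.6026 → s = 46.6026
radial distance = base radius + s = 48 + 46.6026 = 94.6026

94.6026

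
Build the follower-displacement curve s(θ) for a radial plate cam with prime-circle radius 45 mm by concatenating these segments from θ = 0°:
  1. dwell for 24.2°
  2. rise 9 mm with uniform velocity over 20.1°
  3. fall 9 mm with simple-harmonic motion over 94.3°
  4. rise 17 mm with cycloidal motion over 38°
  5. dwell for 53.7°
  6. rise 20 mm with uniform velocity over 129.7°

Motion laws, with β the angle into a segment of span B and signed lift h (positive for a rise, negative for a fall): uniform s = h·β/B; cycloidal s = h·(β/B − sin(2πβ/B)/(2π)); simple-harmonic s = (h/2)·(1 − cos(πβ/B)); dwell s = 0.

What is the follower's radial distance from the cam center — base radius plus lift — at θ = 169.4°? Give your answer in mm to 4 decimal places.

seg 1 [0°–24.2°] dwell: s stays 0.0000
seg 2 [24.2°–44.3°] uniform, h=9: full span → s += 9 → s = 9.0000
seg 3 [44.3°–138.6°] simple-harmonic, h=-9: full span → s += -9 → s = 0.0000
seg 4 [138.6°–176.6°] cycloidal, h=17: θ=169.4° here. β=30.8, B=38. 17·(0.8105 − sin(2π·0.8105)/(2π)) = 16.2913 → s = 16.2913
radial distance = base radius + s = 45 + 16.2913 = 61.2913

61.2913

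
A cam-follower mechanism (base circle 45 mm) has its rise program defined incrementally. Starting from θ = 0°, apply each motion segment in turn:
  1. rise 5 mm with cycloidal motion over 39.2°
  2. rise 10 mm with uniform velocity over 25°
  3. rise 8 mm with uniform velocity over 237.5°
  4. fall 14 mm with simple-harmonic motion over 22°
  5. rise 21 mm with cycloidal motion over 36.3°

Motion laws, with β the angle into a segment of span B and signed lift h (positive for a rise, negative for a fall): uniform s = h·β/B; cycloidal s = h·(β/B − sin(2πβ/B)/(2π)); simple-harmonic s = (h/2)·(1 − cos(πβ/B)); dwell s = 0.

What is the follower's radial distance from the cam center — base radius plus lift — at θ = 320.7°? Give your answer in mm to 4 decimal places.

seg 1 [0°–39.2°] cycloidal, h=5: full span → s += 5 → s = 5.0000
seg 2 [39.2°–64.2°] uniform, h=10: full span → s += 10 → s = 15.0000
seg 3 [64.2°–301.7°] uniform, h=8: full span → s += 8 → s = 23.0000
seg 4 [301.7°–323.7°] simple-harmonic, h=-14: θ=320.7° here. β=19, B=22. -14/2·(1 − cos(π·0.8636)) = -13.3674 → s = 9.6326
radial distance = base radius + s = 45 + 9.6326 = 54.6326

54.6326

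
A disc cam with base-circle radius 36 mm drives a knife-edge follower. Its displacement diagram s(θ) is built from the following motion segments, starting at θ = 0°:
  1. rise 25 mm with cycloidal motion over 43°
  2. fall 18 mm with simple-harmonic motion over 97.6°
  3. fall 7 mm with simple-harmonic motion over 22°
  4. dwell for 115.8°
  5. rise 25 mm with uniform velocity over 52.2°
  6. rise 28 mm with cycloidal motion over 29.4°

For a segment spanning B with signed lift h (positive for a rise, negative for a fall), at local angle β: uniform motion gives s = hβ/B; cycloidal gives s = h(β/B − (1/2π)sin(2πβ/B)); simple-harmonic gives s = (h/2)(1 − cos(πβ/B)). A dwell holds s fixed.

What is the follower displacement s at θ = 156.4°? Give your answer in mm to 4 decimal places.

seg 1 [0°–43°] cycloidal, h=25: full span → s += 25 → s = 25.0000
seg 2 [43°–140.6°] simple-harmonic, h=-18: full span → s += -18 → s = 7.0000
seg 3 [140.6°–162.6°] simple-harmonic, h=-7: θ=156.4° here. β=15.8, B=22. -7/2·(1 − cos(π·0.7182)) = -5.7155 → s = 1.2845

1.2845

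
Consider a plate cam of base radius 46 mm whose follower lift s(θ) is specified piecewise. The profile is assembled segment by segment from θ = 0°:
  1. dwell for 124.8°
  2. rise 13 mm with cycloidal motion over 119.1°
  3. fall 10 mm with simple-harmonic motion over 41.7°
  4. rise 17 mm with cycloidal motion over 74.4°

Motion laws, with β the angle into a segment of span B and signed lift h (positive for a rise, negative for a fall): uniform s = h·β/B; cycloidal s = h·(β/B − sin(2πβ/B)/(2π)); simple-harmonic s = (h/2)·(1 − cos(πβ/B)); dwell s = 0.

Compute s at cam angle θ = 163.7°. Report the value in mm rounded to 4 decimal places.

seg 1 [0°–124.8°] dwell: s stays 0.0000
seg 2 [124.8°–243.9°] cycloidal, h=13: θ=163.7° here. β=38.9, B=119.1. 13·(0.3266 − sin(2π·0.3266)/(2π)) = 2.4121 → s = 2.4121

2.4121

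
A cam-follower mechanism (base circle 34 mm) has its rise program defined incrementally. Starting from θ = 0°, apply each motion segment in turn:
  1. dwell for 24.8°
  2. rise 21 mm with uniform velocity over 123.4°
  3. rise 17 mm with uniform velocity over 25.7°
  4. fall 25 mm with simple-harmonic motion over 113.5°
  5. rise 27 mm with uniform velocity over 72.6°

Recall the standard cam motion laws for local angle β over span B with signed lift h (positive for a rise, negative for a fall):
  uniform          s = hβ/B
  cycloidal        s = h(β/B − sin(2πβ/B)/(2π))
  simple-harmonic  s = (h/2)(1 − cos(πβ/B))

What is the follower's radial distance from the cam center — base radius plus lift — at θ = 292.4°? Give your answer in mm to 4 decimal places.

seg 1 [0°–24.8°] dwell: s stays 0.0000
seg 2 [24.8°–148.2°] uniform, h=21: full span → s += 21 → s = 21.0000
seg 3 [148.2°–173.9°] uniform, h=17: full span → s += 17 → s = 38.0000
seg 4 [173.9°–287.4°] simple-harmonic, h=-25: full span → s += -25 → s = 13.0000
seg 5 [287.4°–360°] uniform, h=27: θ=292.4° here. β=5, B=72.6. 27·5/72.6 = 1.8595 → s = 14.8595
radial distance = base radius + s = 34 + 14.8595 = 48.8595

48.8595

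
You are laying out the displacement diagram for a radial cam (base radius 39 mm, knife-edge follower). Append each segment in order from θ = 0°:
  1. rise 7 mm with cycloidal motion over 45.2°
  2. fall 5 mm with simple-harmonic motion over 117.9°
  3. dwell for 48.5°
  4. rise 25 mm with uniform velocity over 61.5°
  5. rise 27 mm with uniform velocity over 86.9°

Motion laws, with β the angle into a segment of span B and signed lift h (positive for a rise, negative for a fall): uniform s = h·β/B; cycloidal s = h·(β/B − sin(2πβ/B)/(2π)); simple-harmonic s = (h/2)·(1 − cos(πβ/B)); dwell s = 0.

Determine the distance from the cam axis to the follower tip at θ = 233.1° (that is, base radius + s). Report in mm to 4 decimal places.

seg 1 [0°–45.2°] cycloidal, h=7: full span → s += 7 → s = 7.0000
seg 2 [45.2°–163.1°] simple-harmonic, h=-5: full span → s += -5 → s = 2.0000
seg 3 [163.1°–211.6°] dwell: s stays 2.0000
seg 4 [211.6°–273.1°] uniform, h=25: θ=233.1° here. β=21.5, B=61.5. 25·21.5/61.5 = 8.7398 → s = 10.7398
radial distance = base radius + s = 39 + 10.7398 = 49.7398

49.7398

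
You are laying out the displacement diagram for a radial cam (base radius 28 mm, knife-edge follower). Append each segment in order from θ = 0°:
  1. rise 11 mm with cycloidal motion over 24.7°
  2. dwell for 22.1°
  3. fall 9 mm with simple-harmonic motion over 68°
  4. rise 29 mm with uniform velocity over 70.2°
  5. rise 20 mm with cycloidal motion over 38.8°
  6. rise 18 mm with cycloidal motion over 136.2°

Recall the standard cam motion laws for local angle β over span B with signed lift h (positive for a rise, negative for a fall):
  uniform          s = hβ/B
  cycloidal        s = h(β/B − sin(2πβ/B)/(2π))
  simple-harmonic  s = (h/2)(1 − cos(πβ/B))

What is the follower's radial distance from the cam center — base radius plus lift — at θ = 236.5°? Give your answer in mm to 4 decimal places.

seg 1 [0°–24.7°] cycloidal, h=11: full span → s += 11 → s = 11.0000
seg 2 [24.7°–46.8°] dwell: s stays 11.0000
seg 3 [46.8°–114.8°] simple-harmonic, h=-9: full span → s += -9 → s = 2.0000
seg 4 [114.8°–185°] uniform, h=29: full span → s += 29 → s = 31.0000
seg 5 [185°–223.8°] cycloidal, h=20: full span → s += 20 → s = 51.0000
seg 6 [223.8°–360°] cycloidal, h=18: θ=236.5° here. β=12.7, B=136.2. 18·(0.0932 − sin(2π·0.0932)/(2π)) = 0.0944 → s = 51.0944
radial distance = base radius + s = 28 + 51.0944 = 79.0944

79.0944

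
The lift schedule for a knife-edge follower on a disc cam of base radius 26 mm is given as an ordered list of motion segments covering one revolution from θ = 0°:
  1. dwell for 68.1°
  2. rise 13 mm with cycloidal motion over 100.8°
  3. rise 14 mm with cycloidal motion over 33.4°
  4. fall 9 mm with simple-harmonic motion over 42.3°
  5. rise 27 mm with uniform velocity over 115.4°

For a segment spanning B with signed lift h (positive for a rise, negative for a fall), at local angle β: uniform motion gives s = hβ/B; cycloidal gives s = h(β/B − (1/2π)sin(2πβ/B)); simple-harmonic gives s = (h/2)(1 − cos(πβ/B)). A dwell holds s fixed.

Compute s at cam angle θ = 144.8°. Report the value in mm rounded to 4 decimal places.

seg 1 [0°–68.1°] dwell: s stays 0.0000
seg 2 [68.1°–168.9°] cycloidal, h=13: θ=144.8° here. β=76.7, B=100.8. 13·(0.7609 − sin(2π·0.7609)/(2π)) = 11.9560 → s = 11.9560

11.9560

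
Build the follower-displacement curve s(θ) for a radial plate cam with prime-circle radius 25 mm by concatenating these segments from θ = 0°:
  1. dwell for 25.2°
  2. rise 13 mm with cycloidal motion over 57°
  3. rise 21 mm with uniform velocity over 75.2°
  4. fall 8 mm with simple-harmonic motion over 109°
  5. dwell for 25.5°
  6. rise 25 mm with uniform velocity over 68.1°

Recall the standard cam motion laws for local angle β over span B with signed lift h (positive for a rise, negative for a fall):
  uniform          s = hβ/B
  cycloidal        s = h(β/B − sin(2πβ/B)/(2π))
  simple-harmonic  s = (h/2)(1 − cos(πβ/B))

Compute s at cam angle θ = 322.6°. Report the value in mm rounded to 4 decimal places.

seg 1 [0°–25.2°] dwell: s stays 0.0000
seg 2 [25.2°–82.2°] cycloidal, h=13: full span → s += 13 → s = 13.0000
seg 3 [82.2°–157.4°] uniform, h=21: full span → s += 21 → s = 34.0000
seg 4 [157.4°–266.4°] simple-harmonic, h=-8: full span → s += -8 → s = 26.0000
seg 5 [266.4°–291.9°] dwell: s stays 26.0000
seg 6 [291.9°–360°] uniform, h=25: θ=322.6° here. β=30.7, B=68.1. 25·30.7/68.1 = 11.2702 → s = 37.2702

37.2702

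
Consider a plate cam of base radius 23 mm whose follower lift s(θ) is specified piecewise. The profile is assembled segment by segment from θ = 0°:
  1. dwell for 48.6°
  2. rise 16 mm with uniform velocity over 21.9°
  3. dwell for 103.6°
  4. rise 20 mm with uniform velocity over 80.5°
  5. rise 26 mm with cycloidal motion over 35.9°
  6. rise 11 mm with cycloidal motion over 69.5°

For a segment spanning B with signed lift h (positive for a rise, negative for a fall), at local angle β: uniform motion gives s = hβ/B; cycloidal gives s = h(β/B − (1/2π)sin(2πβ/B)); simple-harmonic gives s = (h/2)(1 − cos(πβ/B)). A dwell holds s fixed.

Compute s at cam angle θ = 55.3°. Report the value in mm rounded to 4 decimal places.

seg 1 [0°–48.6°] dwell: s stays 0.0000
seg 2 [48.6°–70.5°] uniform, h=16: θ=55.3° here. β=6.7, B=21.9. 16·6.7/21.9 = 4.8950 → s = 4.8950

4.8950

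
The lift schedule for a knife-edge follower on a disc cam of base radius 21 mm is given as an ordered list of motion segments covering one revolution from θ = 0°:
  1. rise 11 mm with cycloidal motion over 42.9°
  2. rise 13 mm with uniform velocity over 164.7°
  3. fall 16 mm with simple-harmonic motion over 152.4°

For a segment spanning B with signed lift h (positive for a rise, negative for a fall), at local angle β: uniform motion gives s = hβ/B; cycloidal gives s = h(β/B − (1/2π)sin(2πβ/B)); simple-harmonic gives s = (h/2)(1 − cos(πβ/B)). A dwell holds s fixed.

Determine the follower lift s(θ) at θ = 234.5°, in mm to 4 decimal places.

seg 1 [0°–42.9°] cycloidal, h=11: full span → s += 11 → s = 11.0000
seg 2 [42.9°–207.6°] uniform, h=13: full span → s += 13 → s = 24.0000
seg 3 [207.6°–360°] simple-harmonic, h=-16: θ=234.5° here. β=26.9, B=152.4. -16/2·(1 − cos(π·0.1765)) = -1.1988 → s = 22.8012

22.8012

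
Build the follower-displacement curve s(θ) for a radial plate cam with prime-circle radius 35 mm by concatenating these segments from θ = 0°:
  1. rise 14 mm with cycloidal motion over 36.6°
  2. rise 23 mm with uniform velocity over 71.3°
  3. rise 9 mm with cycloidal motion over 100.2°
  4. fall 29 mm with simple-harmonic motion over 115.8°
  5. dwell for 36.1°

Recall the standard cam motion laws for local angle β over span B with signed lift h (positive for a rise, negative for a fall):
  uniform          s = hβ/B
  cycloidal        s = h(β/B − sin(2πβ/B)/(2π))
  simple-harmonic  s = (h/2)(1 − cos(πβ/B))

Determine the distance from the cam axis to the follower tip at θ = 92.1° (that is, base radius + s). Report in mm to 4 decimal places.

seg 1 [0°–36.6°] cycloidal, h=14: full span → s += 14 → s = 14.0000
seg 2 [36.6°–107.9°] uniform, h=23: θ=92.1° here. β=55.5, B=71.3. 23·55.5/71.3 = 17.9032 → s = 31.9032
radial distance = base radius + s = 35 + 31.9032 = 66.9032

66.9032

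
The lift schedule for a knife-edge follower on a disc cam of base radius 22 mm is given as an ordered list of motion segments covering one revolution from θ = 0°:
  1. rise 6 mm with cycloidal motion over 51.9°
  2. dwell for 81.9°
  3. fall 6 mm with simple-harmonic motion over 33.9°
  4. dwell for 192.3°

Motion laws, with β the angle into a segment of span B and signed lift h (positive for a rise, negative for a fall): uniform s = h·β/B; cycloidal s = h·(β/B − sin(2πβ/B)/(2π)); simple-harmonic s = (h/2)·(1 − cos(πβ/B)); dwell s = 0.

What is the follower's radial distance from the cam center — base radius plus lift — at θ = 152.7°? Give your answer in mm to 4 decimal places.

seg 1 [0°–51.9°] cycloidal, h=6: full span → s += 6 → s = 6.0000
seg 2 [51.9°–133.8°] dwell: s stays 6.0000
seg 3 [133.8°–167.7°] simple-harmonic, h=-6: θ=152.7° here. β=18.9, B=33.9. -6/2·(1 − cos(π·0.5575)) = -3.5392 → s = 2.4608
radial distance = base radius + s = 22 + 2.4608 = 24.4608

24.4608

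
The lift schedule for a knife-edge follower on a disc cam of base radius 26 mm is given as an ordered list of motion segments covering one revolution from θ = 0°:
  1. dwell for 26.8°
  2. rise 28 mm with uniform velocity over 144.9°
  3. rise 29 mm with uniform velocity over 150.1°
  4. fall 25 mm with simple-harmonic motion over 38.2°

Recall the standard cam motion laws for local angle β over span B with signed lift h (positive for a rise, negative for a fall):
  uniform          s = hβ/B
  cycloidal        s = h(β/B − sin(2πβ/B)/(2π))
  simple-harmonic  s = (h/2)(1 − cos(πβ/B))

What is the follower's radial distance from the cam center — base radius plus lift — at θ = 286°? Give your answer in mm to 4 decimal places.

seg 1 [0°–26.8°] dwell: s stays 0.0000
seg 2 [26.8°–171.7°] uniform, h=28: full span → s += 28 → s = 28.0000
seg 3 [171.7°–321.8°] uniform, h=29: θ=286° here. β=114.3, B=150.1. 29·114.3/150.1 = 22.0833 → s = 50.0833
radial distance = base radius + s = 26 + 50.0833 = 76.0833

76.0833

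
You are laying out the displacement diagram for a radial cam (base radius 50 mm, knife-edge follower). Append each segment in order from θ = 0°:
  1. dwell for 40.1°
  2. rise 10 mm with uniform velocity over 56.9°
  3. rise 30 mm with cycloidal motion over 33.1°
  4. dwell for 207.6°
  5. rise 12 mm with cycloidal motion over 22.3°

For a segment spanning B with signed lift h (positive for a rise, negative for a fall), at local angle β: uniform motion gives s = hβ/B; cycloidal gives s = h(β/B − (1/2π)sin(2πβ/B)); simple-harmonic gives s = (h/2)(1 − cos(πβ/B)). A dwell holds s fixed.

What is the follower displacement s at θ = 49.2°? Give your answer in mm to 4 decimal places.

seg 1 [0°–40.1°] dwell: s stays 0.0000
seg 2 [40.1°–97°] uniform, h=10: θ=49.2° here. β=9.1, B=56.9. 10·9.1/56.9 = 1.5993 → s = 1.5993

1.5993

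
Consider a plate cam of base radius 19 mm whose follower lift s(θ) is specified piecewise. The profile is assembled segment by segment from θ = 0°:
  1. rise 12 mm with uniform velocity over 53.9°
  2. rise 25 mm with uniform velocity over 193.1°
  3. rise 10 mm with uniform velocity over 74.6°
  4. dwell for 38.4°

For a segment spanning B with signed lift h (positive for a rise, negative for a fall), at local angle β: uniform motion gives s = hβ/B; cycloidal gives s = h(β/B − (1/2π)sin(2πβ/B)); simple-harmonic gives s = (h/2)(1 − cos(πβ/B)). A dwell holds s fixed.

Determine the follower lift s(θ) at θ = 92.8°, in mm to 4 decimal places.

seg 1 [0°–53.9°] uniform, h=12: full span → s += 12 → s = 12.0000
seg 2 [53.9°–247°] uniform, h=25: θ=92.8° here. β=38.9, B=193.1. 25·38.9/193.1 = 5.0363 → s = 17.0363

17.0363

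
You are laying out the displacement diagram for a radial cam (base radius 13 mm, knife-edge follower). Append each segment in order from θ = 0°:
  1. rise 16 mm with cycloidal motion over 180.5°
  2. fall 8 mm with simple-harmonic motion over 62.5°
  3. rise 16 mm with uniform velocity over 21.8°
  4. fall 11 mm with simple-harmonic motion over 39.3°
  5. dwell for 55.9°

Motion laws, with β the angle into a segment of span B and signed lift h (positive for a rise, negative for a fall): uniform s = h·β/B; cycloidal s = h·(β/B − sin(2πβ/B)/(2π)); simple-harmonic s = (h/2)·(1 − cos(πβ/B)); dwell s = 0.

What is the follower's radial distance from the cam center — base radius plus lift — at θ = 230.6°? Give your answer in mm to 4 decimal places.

seg 1 [0°–180.5°] cycloidal, h=16: full span → s += 16 → s = 16.0000
seg 2 [180.5°–243°] simple-harmonic, h=-8: θ=230.6° here. β=50.1, B=62.5. -8/2·(1 − cos(π·0.8016)) = -7.2478 → s = 8.7522
radial distance = base radius + s = 13 + 8.7522 = 21.7522

21.7522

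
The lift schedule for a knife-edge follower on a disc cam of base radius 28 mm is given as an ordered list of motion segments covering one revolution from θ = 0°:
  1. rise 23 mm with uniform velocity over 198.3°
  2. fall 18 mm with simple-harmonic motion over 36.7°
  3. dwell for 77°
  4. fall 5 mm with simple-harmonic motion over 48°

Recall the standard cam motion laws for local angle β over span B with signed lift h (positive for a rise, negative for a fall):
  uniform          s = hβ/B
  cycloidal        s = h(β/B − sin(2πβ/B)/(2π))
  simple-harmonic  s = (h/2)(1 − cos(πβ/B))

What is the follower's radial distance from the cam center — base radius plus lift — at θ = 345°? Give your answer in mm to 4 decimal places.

seg 1 [0°–198.3°] uniform, h=23: full span → s += 23 → s = 23.0000
seg 2 [198.3°–235°] simple-harmonic, h=-18: full span → s += -18 → s = 5.0000
seg 3 [235°–312°] dwell: s stays 5.0000
seg 4 [312°–360°] simple-harmonic, h=-5: θ=345° here. β=33, B=48. -5/2·(1 − cos(π·0.6875)) = -3.8889 → s = 1.1111
radial distance = base radius + s = 28 + 1.1111 = 29.1111

29.1111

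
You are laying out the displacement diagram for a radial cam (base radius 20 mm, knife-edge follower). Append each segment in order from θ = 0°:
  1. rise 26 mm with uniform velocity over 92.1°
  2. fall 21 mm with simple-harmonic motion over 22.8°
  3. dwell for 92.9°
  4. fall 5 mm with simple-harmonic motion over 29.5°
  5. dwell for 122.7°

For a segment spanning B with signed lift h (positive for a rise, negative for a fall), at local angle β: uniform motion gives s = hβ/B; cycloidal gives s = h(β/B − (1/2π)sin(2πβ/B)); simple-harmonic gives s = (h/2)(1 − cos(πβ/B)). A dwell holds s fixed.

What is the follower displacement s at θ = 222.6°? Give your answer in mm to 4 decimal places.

seg 1 [0°–92.1°] uniform, h=26: full span → s += 26 → s = 26.0000
seg 2 [92.1°–114.9°] simple-harmonic, h=-21: full span → s += -21 → s = 5.0000
seg 3 [114.9°–207.8°] dwell: s stays 5.0000
seg 4 [207.8°–237.3°] simple-harmonic, h=-5: θ=222.6° here. β=14.8, B=29.5. -5/2·(1 − cos(π·0.5017)) = -2.5133 → s = 2.4867

2.4867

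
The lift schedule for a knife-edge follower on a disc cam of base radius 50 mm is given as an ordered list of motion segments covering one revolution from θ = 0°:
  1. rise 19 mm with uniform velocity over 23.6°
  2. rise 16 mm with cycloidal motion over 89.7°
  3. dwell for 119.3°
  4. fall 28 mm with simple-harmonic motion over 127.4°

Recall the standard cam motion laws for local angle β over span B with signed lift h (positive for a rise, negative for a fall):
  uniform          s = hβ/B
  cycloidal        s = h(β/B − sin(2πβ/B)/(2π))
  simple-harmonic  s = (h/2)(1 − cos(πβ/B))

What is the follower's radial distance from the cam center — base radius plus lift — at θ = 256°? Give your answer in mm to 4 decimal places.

seg 1 [0°–23.6°] uniform, h=19: full span → s += 19 → s = 19.0000
seg 2 [23.6°–113.3°] cycloidal, h=16: full span → s += 16 → s = 35.0000
seg 3 [113.3°–232.6°] dwell: s stays 35.0000
seg 4 [232.6°–360°] simple-harmonic, h=-28: θ=256° here. β=23.4, B=127.4. -28/2·(1 − cos(π·0.1837)) = -2.2668 → s = 32.7332
radial distance = base radius + s = 50 + 32.7332 = 82.7332

82.7332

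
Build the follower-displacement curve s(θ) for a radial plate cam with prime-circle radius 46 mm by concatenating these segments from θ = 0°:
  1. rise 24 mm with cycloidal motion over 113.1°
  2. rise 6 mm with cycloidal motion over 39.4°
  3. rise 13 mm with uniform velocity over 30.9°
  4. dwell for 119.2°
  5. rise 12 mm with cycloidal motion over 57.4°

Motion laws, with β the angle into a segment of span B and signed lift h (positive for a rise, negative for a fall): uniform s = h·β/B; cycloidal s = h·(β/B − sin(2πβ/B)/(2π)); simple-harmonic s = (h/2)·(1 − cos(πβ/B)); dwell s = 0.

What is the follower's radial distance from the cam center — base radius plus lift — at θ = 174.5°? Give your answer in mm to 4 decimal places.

seg 1 [0°–113.1°] cycloidal, h=24: full span → s += 24 → s = 24.0000
seg 2 [113.1°–152.5°] cycloidal, h=6: full span → s += 6 → s = 30.0000
seg 3 [152.5°–183.4°] uniform, h=13: θ=174.5° here. β=22, B=30.9. 13·22/30.9 = 9.2557 → s = 39.2557
radial distance = base radius + s = 46 + 39.2557 = 85.2557

85.2557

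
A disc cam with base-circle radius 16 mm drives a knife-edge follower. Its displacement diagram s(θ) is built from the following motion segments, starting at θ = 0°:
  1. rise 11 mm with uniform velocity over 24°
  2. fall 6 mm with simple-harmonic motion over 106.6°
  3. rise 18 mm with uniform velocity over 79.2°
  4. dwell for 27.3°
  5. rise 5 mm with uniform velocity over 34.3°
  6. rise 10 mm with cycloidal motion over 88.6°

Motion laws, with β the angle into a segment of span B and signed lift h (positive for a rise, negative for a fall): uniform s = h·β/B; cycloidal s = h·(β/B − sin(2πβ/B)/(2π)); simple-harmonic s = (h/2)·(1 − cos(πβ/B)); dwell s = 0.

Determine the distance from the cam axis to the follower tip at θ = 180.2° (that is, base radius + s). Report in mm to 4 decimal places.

seg 1 [0°–24°] uniform, h=11: full span → s += 11 → s = 11.0000
seg 2 [24°–130.6°] simple-harmonic, h=-6: full span → s += -6 → s = 5.0000
seg 3 [130.6°–209.8°] uniform, h=18: θ=180.2° here. β=49.6, B=79.2. 18·49.6/79.2 = 11.2727 → s = 16.2727
radial distance = base radius + s = 16 + 16.2727 = 32.2727

32.2727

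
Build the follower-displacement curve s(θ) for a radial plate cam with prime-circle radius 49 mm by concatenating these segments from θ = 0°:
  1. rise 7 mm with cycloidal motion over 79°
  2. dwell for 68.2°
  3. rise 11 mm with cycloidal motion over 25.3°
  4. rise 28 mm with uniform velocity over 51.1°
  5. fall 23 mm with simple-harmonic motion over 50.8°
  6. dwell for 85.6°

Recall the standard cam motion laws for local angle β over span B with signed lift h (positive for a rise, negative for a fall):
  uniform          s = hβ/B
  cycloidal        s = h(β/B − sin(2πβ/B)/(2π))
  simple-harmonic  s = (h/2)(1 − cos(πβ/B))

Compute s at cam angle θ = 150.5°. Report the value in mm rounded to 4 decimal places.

seg 1 [0°–79°] cycloidal, h=7: full span → s += 7 → s = 7.0000
seg 2 [79°–147.2°] dwell: s stays 7.0000
seg 3 [147.2°–172.5°] cycloidal, h=11: θ=150.5° here. β=3.3, B=25.3. 11·(0.1304 − sin(2π·0.1304)/(2π)) = 0.1553 → s = 7.1553

7.1553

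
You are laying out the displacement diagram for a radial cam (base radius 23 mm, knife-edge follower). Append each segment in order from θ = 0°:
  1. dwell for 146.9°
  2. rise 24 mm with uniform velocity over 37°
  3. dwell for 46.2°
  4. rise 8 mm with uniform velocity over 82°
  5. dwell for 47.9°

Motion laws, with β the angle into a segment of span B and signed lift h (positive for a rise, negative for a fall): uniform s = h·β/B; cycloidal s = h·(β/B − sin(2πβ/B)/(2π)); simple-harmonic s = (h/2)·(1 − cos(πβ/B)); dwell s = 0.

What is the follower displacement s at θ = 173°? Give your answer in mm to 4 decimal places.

seg 1 [0°–146.9°] dwell: s stays 0.0000
seg 2 [146.9°–183.9°] uniform, h=24: θ=173° here. β=26.1, B=37. 24·26.1/37 = 16.9297 → s = 16.9297

16.9297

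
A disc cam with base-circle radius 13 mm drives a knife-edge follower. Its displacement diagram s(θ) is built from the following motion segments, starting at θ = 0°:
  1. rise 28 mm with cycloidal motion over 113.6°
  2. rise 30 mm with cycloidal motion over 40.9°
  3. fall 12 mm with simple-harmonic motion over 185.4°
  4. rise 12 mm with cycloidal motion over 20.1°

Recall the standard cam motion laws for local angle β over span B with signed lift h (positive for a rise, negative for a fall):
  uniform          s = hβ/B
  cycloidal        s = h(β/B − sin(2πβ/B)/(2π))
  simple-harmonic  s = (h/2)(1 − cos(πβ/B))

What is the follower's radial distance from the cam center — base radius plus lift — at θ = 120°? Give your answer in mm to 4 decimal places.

seg 1 [0°–113.6°] cycloidal, h=28: full span → s += 28 → s = 28.0000
seg 2 [113.6°–154.5°] cycloidal, h=30: θ=120° here. β=6.4, B=40.9. 30·(0.1565 − sin(2π·0.1565)/(2π)) = 0.7206 → s = 28.7206
radial distance = base radius + s = 13 + 28.7206 = 41.7206

41.7206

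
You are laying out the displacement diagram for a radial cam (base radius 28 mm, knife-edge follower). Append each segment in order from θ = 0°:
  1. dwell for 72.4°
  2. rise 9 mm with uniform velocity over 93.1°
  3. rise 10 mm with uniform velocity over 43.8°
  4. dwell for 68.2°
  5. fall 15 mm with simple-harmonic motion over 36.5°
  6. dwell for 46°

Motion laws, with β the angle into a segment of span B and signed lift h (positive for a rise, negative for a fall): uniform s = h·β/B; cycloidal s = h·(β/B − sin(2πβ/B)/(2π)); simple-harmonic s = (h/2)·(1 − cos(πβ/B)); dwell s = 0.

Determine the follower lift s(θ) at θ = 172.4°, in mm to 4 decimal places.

seg 1 [0°–72.4°] dwell: s stays 0.0000
seg 2 [72.4°–165.5°] uniform, h=9: full span → s += 9 → s = 9.0000
seg 3 [165.5°–209.3°] uniform, h=10: θ=172.4° here. β=6.9, B=43.8. 10·6.9/43.8 = 1.5753 → s = 10.5753

10.5753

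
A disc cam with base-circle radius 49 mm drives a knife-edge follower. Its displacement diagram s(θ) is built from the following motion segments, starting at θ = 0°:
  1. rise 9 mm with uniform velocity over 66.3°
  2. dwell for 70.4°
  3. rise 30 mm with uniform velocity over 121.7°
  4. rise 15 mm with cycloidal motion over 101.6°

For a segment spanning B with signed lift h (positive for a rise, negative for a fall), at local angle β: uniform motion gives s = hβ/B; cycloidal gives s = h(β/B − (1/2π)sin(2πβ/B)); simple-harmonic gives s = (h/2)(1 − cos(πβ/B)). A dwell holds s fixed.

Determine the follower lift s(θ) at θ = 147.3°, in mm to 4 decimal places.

seg 1 [0°–66.3°] uniform, h=9: full span → s += 9 → s = 9.0000
seg 2 [66.3°–136.7°] dwell: s stays 9.0000
seg 3 [136.7°–258.4°] uniform, h=30: θ=147.3° here. β=10.6, B=121.7. 30·10.6/121.7 = 2.6130 → s = 11.6130

11.6130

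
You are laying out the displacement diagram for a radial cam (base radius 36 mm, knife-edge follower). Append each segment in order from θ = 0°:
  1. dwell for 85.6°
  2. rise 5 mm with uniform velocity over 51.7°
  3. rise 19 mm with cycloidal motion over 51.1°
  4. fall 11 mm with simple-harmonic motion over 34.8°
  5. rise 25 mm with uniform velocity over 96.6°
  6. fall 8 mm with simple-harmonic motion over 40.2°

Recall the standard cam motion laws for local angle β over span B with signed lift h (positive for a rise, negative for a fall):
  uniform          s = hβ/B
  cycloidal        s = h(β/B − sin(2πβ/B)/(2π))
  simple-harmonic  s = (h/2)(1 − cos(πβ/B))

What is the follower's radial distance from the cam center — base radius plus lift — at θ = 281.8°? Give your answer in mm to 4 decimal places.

seg 1 [0°–85.6°] dwell: s stays 0.0000
seg 2 [85.6°–137.3°] uniform, h=5: full span → s += 5 → s = 5.0000
seg 3 [137.3°–188.4°] cycloidal, h=19: full span → s += 19 → s = 24.0000
seg 4 [188.4°–223.2°] simple-harmonic, h=-11: full span → s += -11 → s = 13.0000
seg 5 [223.2°–319.8°] uniform, h=25: θ=281.8° here. β=58.6, B=96.6. 25·58.6/96.6 = 15.1656 → s = 28.1656
radial distance = base radius + s = 36 + 28.1656 = 64.1656

64.1656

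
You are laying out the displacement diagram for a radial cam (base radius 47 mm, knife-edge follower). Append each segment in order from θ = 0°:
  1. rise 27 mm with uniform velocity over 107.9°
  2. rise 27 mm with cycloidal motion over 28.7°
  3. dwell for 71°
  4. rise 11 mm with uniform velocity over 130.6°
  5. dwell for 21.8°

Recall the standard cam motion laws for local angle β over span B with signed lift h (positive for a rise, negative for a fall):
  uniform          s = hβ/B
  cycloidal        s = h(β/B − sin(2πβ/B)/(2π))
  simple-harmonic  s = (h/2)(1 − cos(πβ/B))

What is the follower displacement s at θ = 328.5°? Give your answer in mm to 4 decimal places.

seg 1 [0°–107.9°] uniform, h=27: full span → s += 27 → s = 27.0000
seg 2 [107.9°–136.6°] cycloidal, h=27: full span → s += 27 → s = 54.0000
seg 3 [136.6°–207.6°] dwell: s stays 54.0000
seg 4 [207.6°–338.2°] uniform, h=11: θ=328.5° here. β=120.9, B=130.6. 11·120.9/130.6 = 10.1830 → s = 64.1830

64.1830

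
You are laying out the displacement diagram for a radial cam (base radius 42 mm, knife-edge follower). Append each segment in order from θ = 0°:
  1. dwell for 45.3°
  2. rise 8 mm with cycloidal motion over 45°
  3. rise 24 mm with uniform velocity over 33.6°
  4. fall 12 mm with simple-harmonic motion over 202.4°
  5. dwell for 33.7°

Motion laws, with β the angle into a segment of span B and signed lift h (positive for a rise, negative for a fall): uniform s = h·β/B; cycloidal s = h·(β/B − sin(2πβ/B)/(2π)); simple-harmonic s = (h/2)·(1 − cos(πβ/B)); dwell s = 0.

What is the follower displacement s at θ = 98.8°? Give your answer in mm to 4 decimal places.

seg 1 [0°–45.3°] dwell: s stays 0.0000
seg 2 [45.3°–90.3°] cycloidal, h=8: full span → s += 8 → s = 8.0000
seg 3 [90.3°–123.9°] uniform, h=24: θ=98.8° here. β=8.5, B=33.6. 24·8.5/33.6 = 6.0714 → s = 14.0714

14.0714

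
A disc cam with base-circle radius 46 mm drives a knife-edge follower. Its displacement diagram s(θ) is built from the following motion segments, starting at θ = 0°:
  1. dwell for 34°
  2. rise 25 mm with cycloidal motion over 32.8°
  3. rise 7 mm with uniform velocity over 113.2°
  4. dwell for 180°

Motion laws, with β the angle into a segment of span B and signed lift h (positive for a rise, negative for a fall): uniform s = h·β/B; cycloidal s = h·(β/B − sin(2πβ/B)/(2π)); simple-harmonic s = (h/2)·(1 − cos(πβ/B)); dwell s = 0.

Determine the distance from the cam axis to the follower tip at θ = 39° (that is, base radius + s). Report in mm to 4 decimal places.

seg 1 [0°–34°] dwell: s stays 0.0000
seg 2 [34°–66.8°] cycloidal, h=25: θ=39° here. β=5, B=32.8. 25·(0.1524 − sin(2π·0.1524)/(2π)) = 0.5565 → s = 0.5565
radial distance = base radius + s = 46 + 0.5565 = 46.5565

46.5565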